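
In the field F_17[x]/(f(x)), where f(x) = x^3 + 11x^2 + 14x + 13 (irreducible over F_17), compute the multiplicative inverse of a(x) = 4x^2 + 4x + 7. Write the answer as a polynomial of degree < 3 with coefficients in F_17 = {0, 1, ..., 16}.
a(x)^(-1) ≡ 3x^2 + 5x + 16 (mod f(x))

Since f is irreducible over F_17, F_17[x]/(f) is a field and a(x) ≠ 0 has an inverse. Apply the extended Euclidean algorithm to f(x) and a(x) in F_17[x]: f(x) = (13x + 11)·a(x) + (15x + 4);  a(x) = (15x + 11)·(15x + 4) + (14). The last nonzero remainder is the constant 14 = gcd(f, a) in F_17. Back-substituting through the division chain expresses 14 = s(x)·a(x) + t(x)·f(x) with s(x) ≡ 8x^2 + 2x + 3 (mod f), so (8x^2 + 2x + 3)·a(x) ≡ 14 (mod f). Multiplying by 14^(-1) ≡ 11 in F_17 gives a(x)^(-1) ≡ 11·(8x^2 + 2x + 3) ≡ 3x^2 + 5x + 16 (mod f). Check: (4x^2 + 4x + 7)·(3x^2 + 5x + 16) = 12x^4 + 15x^3 + 3x^2 + 14x + 10 ≡ 1 (mod x^3 + 11x^2 + 14x + 13).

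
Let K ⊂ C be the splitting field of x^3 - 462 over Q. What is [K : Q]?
[K : Q] = 6

The roots of x^3 - 462 are ∛462, ω∛462, ω^2∛462 where ω = e^(2πi/3) is a primitive cube root of unity, so K = Q(∛462, ω). Now [Q(∛462):Q] = 3 (since 462 is not a perfect cube, x^3 - 462 is irreducible) and [Q(ω):Q] = 2. Both 2 and 3 divide [K:Q], and [K:Q] ≤ 3·2 = 6, so [K:Q] = 6. (Equivalently: Q(∛462) ⊂ R but ω ∉ R, so [K : Q(∛462)] = 2.)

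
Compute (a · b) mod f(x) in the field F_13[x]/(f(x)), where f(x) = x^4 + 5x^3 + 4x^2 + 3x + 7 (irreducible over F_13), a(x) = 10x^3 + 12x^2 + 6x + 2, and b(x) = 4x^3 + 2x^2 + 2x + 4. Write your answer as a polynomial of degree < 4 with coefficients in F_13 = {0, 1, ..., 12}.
a · b ≡ 5x^3 + x^2 + 2x + 10 (mod f(x))

Multiply in F_13[x]: a(x)·b(x) = (10x^3 + 12x^2 + 6x + 2)·(4x^3 + 2x^2 + 2x + 4) = x^6 + 3x^5 + 3x^4 + 6x^3 + 12x^2 + 2x + 8. This has degree ≥ 4, so divide by f(x) over F_13: x^6 + 3x^5 + 3x^4 + 6x^3 + 12x^2 + 2x + 8 = (x^2 + 11x + 9)·(x^4 + 5x^3 + 4x^2 + 3x + 7) + (5x^3 + x^2 + 2x + 10). Hence a·b ≡ 5x^3 + x^2 + 2x + 10 (mod f). (F_13[x]/(f) is a field with 13^4 = 28561 elements since f is irreducible of degree 4.)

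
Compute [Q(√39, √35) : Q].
[Q(√39, √35) : Q] = 4

[Q(√39):Q] = 2 (min poly x^2 - 39, irreducible since 39 is squarefree > 1). For the top step, suppose √35 ∈ Q(√39), say √35 = c + d√39 with c, d ∈ Q. Squaring: 35 = c^2 + 39d^2 + 2cd√39. Since √39 ∉ Q this forces 2cd = 0. If d = 0 then √35 = c ∈ Q, contradicting 35 squarefree > 1. If c = 0 then 35 = 39d^2, so 39·35 = (39d)^2 is a perfect square in Q — but 39·35 = 1365 is not a perfect square (since 39 and 35 are distinct squarefree integers). Contradiction. Hence √35 ∉ Q(√39), so x^2 - 35 stays irreducible over Q(√39) and [Q(√39, √35) : Q(√39)] = 2. By the tower law, [Q(√39, √35) : Q] = 2 · 2 = 4.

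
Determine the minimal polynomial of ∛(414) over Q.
m_α(x) = x^3 - 414

α satisfies α^3 = 414, so x^3 - 414 annihilates α. By the rational root test, a rational root p/q (in lowest terms) of x^3 - 414 would satisfy p^3 = 414 q^3, forcing q = 1 and p^3 = 414; but 414 is not a perfect cube, contradiction. A monic cubic over Q with no rational root is irreducible (any nontrivial factorization would include a linear factor). Hence x^3 - 414 is the minimal polynomial of α, and in particular [Q(α):Q] = 3.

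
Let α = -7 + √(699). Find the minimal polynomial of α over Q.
m_α(x) = x^2 + 14x - 650

From α + 7 = √(699), squaring gives (α + 7)^2 = 699, i.e. α^2 + 14α + 49 = 699, so α^2 + 14α - 650 = 0. The discriminant of x^2 + 14x - 650 is (14)^2 - 4·(-650) = 196 + 2600 = 2796, and 4·(699) is not a perfect square in Q since 699 is squarefree and ≠ 1. Hence x^2 + 14x - 650 is irreducible over Q and is the minimal polynomial of α.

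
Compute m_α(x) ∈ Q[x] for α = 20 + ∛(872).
m_α(x) = x^3 - 60x^2 + 1200x - 8872

Set β = α - 20 = ∛(872), so β^3 = 872. Then (α - 20)^3 - 872 = 0, i.e. α is a root of g(x) = (x - 20)^3 - 872 = x^3 - 60x^2 + 1200x - 8872. Since g(x) = h(x - 20) where h(x) = x^3 - 872, and h is irreducible over Q (because 872 is not a perfect cube, so h has no rational root, and a monic cubic with no rational root is irreducible), g is also irreducible (irreducibility is preserved under the substitution x → x - 20). Hence m_α(x) = x^3 - 60x^2 + 1200x - 8872.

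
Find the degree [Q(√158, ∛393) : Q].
[Q(√158, ∛393) : Q] = 6

Let L = Q(√158, ∛393). Since Q(√158) ⊂ L and [Q(√158):Q] = 2, the tower law gives 2 | [L:Q]. Likewise Q(∛393) ⊂ L with [Q(∛393):Q] = 3 (because 393 is not a perfect cube), so 3 | [L:Q]. As gcd(2,3) = 1, [L:Q] is divisible by 6. Conversely L is generated over Q by √158 and ∛393, so [L:Q] ≤ 2·3 = 6. Therefore [Q(√158, ∛393) : Q] = 6.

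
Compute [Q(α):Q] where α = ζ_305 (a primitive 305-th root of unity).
[Q(α):Q] = 240

The minimal polynomial of ζ_305 over Q is the 305-th cyclotomic polynomial Φ_305(x), which is irreducible over Q and has degree φ(305) = 240. Hence [Q(α):Q] = φ(305) = 240.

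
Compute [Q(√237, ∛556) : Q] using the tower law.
[Q(√237, ∛556) : Q] = 6

Let L = Q(√237, ∛556). Since Q(√237) ⊂ L and [Q(√237):Q] = 2, the tower law gives 2 | [L:Q]. Likewise Q(∛556) ⊂ L with [Q(∛556):Q] = 3 (because 556 is not a perfect cube), so 3 | [L:Q]. As gcd(2,3) = 1, [L:Q] is divisible by 6. Conversely L is generated over Q by √237 and ∛556, so [L:Q] ≤ 2·3 = 6. Therefore [Q(√237, ∛556) : Q] = 6.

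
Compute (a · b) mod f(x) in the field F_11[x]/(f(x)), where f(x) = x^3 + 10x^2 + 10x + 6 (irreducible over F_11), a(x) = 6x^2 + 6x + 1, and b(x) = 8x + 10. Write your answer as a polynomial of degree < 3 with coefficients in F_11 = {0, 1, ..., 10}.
a · b ≡ 2x^2 + 6x + 8 (mod f(x))

Multiply in F_11[x]: a(x)·b(x) = (6x^2 + 6x + 1)·(8x + 10) = 4x^3 + 9x^2 + 2x + 10. This has degree ≥ 3, so divide by f(x) over F_11: 4x^3 + 9x^2 + 2x + 10 = (4)·(x^3 + 10x^2 + 10x + 6) + (2x^2 + 6x + 8). Hence a·b ≡ 2x^2 + 6x + 8 (mod f). (F_11[x]/(f) is a field with 11^3 = 1331 elements since f is irreducible of degree 3.)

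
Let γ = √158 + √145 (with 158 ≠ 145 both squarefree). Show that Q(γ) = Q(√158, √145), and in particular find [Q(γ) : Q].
[Q(γ) : Q] = 4 (equivalently, Q(γ) = Q(√158, √145))

Obviously Q(γ) ⊆ Q(√158, √145), and [Q(√158, √145):Q] = 4 (since 158, 145 are distinct squarefree integers > 1 with 22910 not a perfect square). To show equality we compute the minimal polynomial of γ. From γ = √158 + √145: γ^2 = 158 + 2√(22910) + 145 = 303 + 2√(22910), so γ^2 - 303 = 2√(22910); squaring, (γ^2 - 303)^2 = 4·22910, i.e. γ^4 - 606γ^2 + 91809 - 91640 = 0, i.e. γ^4 - 606γ^2 + 169 = 0. So γ is a root of x^4 - 606x^2 + 169. This polynomial is irreducible over Q: it has no rational root (each ±√158 ± √145 is irrational), and any factorization into two quadratics over Q would force √(22910) ∈ Q (pairing opposite roots) or √158, √145 ∈ Q (other pairings), all impossible. Hence [Q(γ):Q] = 4 = [Q(√158, √145):Q], so Q(γ) = Q(√158, √145).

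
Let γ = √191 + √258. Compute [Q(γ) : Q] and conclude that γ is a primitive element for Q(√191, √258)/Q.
[Q(γ) : Q] = 4 (equivalently, Q(γ) = Q(√191, √258))

Obviously Q(γ) ⊆ Q(√191, √258), and [Q(√191, √258):Q] = 4 (since 191, 258 are distinct squarefree integers > 1 with 49278 not a perfect square). To show equality we compute the minimal polynomial of γ. From γ = √191 + √258: γ^2 = 191 + 2√(49278) + 258 = 449 + 2√(49278), so γ^2 - 449 = 2√(49278); squaring, (γ^2 - 449)^2 = 4·49278, i.e. γ^4 - 898γ^2 + 201601 - 197112 = 0, i.e. γ^4 - 898γ^2 + 4489 = 0. So γ is a root of x^4 - 898x^2 + 4489. This polynomial is irreducible over Q: it has no rational root (each ±√191 ± √258 is irrational), and any factorization into two quadratics over Q would force √(49278) ∈ Q (pairing opposite roots) or √191, √258 ∈ Q (other pairings), all impossible. Hence [Q(γ):Q] = 4 = [Q(√191, √258):Q], so Q(γ) = Q(√191, √258).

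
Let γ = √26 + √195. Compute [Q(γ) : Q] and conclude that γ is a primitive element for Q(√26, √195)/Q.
[Q(γ) : Q] = 4 (equivalently, Q(γ) = Q(√26, √195))

Obviously Q(γ) ⊆ Q(√26, √195), and [Q(√26, √195):Q] = 4 (since 26, 195 are distinct squarefree integers > 1 with 5070 not a perfect square). To show equality we compute the minimal polynomial of γ. From γ = √26 + √195: γ^2 = 26 + 2√(5070) + 195 = 221 + 2√(5070), so γ^2 - 221 = 2√(5070); squaring, (γ^2 - 221)^2 = 4·5070, i.e. γ^4 - 442γ^2 + 48841 - 20280 = 0, i.e. γ^4 - 442γ^2 + 28561 = 0. So γ is a root of x^4 - 442x^2 + 28561. This polynomial is irreducible over Q: it has no rational root (each ±√26 ± √195 is irrational), and any factorization into two quadratics over Q would force √(5070) ∈ Q (pairing opposite roots) or √26, √195 ∈ Q (other pairings), all impossible. Hence [Q(γ):Q] = 4 = [Q(√26, √195):Q], so Q(γ) = Q(√26, √195).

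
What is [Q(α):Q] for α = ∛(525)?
[Q(α):Q] = 3

The minimal polynomial of α is x^3 - 525, irreducible over Q since 525 is not a perfect cube (so x^3 - 525 has no rational root). Hence [Q(α):Q] = deg(m_α) = 3.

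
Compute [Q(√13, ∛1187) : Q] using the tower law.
[Q(√13, ∛1187) : Q] = 6

Let L = Q(√13, ∛1187). Since Q(√13) ⊂ L and [Q(√13):Q] = 2, the tower law gives 2 | [L:Q]. Likewise Q(∛1187) ⊂ L with [Q(∛1187):Q] = 3 (because 1187 is not a perfect cube), so 3 | [L:Q]. As gcd(2,3) = 1, [L:Q] is divisible by 6. Conversely L is generated over Q by √13 and ∛1187, so [L:Q] ≤ 2·3 = 6. Therefore [Q(√13, ∛1187) : Q] = 6.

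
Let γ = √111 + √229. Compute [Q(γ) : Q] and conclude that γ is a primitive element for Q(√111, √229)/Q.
[Q(γ) : Q] = 4 (equivalently, Q(γ) = Q(√111, √229))

Obviously Q(γ) ⊆ Q(√111, √229), and [Q(√111, √229):Q] = 4 (since 111, 229 are distinct squarefree integers > 1 with 25419 not a perfect square). To show equality we compute the minimal polynomial of γ. From γ = √111 + √229: γ^2 = 111 + 2√(25419) + 229 = 340 + 2√(25419), so γ^2 - 340 = 2√(25419); squaring, (γ^2 - 340)^2 = 4·25419, i.e. γ^4 - 680γ^2 + 115600 - 101676 = 0, i.e. γ^4 - 680γ^2 + 13924 = 0. So γ is a root of x^4 - 680x^2 + 13924. This polynomial is irreducible over Q: it has no rational root (each ±√111 ± √229 is irrational), and any factorization into two quadratics over Q would force √(25419) ∈ Q (pairing opposite roots) or √111, √229 ∈ Q (other pairings), all impossible. Hence [Q(γ):Q] = 4 = [Q(√111, √229):Q], so Q(γ) = Q(√111, √229).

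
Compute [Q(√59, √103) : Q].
[Q(√59, √103) : Q] = 4

[Q(√59):Q] = 2 (min poly x^2 - 59, irreducible since 59 is squarefree > 1). For the top step, suppose √103 ∈ Q(√59), say √103 = c + d√59 with c, d ∈ Q. Squaring: 103 = c^2 + 59d^2 + 2cd√59. Since √59 ∉ Q this forces 2cd = 0. If d = 0 then √103 = c ∈ Q, contradicting 103 squarefree > 1. If c = 0 then 103 = 59d^2, so 59·103 = (59d)^2 is a perfect square in Q — but 59·103 = 6077 is not a perfect square (since 59 and 103 are distinct squarefree integers). Contradiction. Hence √103 ∉ Q(√59), so x^2 - 103 stays irreducible over Q(√59) and [Q(√59, √103) : Q(√59)] = 2. By the tower law, [Q(√59, √103) : Q] = 2 · 2 = 4.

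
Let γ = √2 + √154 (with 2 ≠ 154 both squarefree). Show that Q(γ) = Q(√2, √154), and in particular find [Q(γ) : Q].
[Q(γ) : Q] = 4 (equivalently, Q(γ) = Q(√2, √154))

Obviously Q(γ) ⊆ Q(√2, √154), and [Q(√2, √154):Q] = 4 (since 2, 154 are distinct squarefree integers > 1 with 308 not a perfect square). To show equality we compute the minimal polynomial of γ. From γ = √2 + √154: γ^2 = 2 + 2√(308) + 154 = 156 + 2√(308), so γ^2 - 156 = 2√(308); squaring, (γ^2 - 156)^2 = 4·308, i.e. γ^4 - 312γ^2 + 24336 - 1232 = 0, i.e. γ^4 - 312γ^2 + 23104 = 0. So γ is a root of x^4 - 312x^2 + 23104. This polynomial is irreducible over Q: it has no rational root (each ±√2 ± √154 is irrational), and any factorization into two quadratics over Q would force √(308) ∈ Q (pairing opposite roots) or √2, √154 ∈ Q (other pairings), all impossible. Hence [Q(γ):Q] = 4 = [Q(√2, √154):Q], so Q(γ) = Q(√2, √154).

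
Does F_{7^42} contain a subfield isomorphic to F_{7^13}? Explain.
No: F_{7^13} is not a subfield of F_{7^42}

F_{p^m} embeds in F_{p^n} iff m | n. Here 13 ∤ 42 (since 42 = 3·13 + 3 with remainder 3 ≠ 0), so F_{7^13} is not a subfield of F_{7^42}. Equivalently: if it were, the tower law would give 13 = [F_{7^13}:F_7] dividing [F_{7^42}:F_7] = 42, contradiction.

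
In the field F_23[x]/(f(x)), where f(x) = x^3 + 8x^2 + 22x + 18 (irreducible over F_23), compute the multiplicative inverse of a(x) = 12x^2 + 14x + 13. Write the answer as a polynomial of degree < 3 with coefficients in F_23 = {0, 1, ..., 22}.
a(x)^(-1) ≡ 3x^2 + 8 (mod f(x))

Since f is irreducible over F_23, F_23[x]/(f) is a field and a(x) ≠ 0 has an inverse. Apply the extended Euclidean algorithm to f(x) and a(x) in F_23[x]: f(x) = (2x + 6)·a(x) + (4x + 9);  a(x) = (3x + 14)·(4x + 9) + (2). The last nonzero remainder is the constant 2 = gcd(f, a) in F_23. Back-substituting through the division chain expresses 2 = s(x)·a(x) + t(x)·f(x) with s(x) ≡ 6x^2 + 16 (mod f), so (6x^2 + 16)·a(x) ≡ 2 (mod f). Multiplying by 2^(-1) ≡ 12 in F_23 gives a(x)^(-1) ≡ 12·(6x^2 + 16) ≡ 3x^2 + 8 (mod f). Check: (12x^2 + 14x + 13)·(3x^2 + 8) = 13x^4 + 19x^3 + 20x^2 + 20x + 12 ≡ 1 (mod x^3 + 8x^2 + 22x + 18).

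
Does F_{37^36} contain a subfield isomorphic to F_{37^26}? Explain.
No: F_{37^26} is not a subfield of F_{37^36}

F_{p^m} embeds in F_{p^n} iff m | n. Here 26 ∤ 36 (since 36 = 1·26 + 10 with remainder 10 ≠ 0), so F_{37^26} is not a subfield of F_{37^36}. Equivalently: if it were, the tower law would give 26 = [F_{37^26}:F_37] dividing [F_{37^36}:F_37] = 36, contradiction.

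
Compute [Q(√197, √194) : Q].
[Q(√197, √194) : Q] = 4

[Q(√197):Q] = 2 (min poly x^2 - 197, irreducible since 197 is squarefree > 1). For the top step, suppose √194 ∈ Q(√197), say √194 = c + d√197 with c, d ∈ Q. Squaring: 194 = c^2 + 197d^2 + 2cd√197. Since √197 ∉ Q this forces 2cd = 0. If d = 0 then √194 = c ∈ Q, contradicting 194 squarefree > 1. If c = 0 then 194 = 197d^2, so 197·194 = (197d)^2 is a perfect square in Q — but 197·194 = 38218 is not a perfect square (since 197 and 194 are distinct squarefree integers). Contradiction. Hence √194 ∉ Q(√197), so x^2 - 194 stays irreducible over Q(√197) and [Q(√197, √194) : Q(√197)] = 2. By the tower law, [Q(√197, √194) : Q] = 2 · 2 = 4.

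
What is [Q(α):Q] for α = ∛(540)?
[Q(α):Q] = 3

The minimal polynomial of α is x^3 - 540, irreducible over Q since 540 is not a perfect cube (so x^3 - 540 has no rational root). Hence [Q(α):Q] = deg(m_α) = 3.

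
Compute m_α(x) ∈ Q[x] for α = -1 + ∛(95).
m_α(x) = x^3 + 3x^2 + 3x - 94

Set β = α + 1 = ∛(95), so β^3 = 95. Then (α + 1)^3 - 95 = 0, i.e. α is a root of g(x) = (x + 1)^3 - 95 = x^3 + 3x^2 + 3x - 94. Since g(x) = h(x + 1) where h(x) = x^3 - 95, and h is irreducible over Q (because 95 is not a perfect cube, so h has no rational root, and a monic cubic with no rational root is irreducible), g is also irreducible (irreducibility is preserved under the substitution x → x + 1). Hence m_α(x) = x^3 + 3x^2 + 3x - 94.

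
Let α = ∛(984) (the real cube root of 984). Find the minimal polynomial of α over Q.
m_α(x) = x^3 - 984

α satisfies α^3 = 984, so x^3 - 984 annihilates α. By the rational root test, a rational root p/q (in lowest terms) of x^3 - 984 would satisfy p^3 = 984 q^3, forcing q = 1 and p^3 = 984; but 984 is not a perfect cube, contradiction. A monic cubic over Q with no rational root is irreducible (any nontrivial factorization would include a linear factor). Hence x^3 - 984 is the minimal polynomial of α, and in particular [Q(α):Q] = 3.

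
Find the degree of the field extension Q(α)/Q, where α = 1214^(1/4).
[Q(α):Q] = 4

α is a root of x^4 - 1214. By Eisenstein's criterion at the prime p = 2 (which divides the constant term 1214 but p^2 = 4 does not, since 1214 is squarefree), x^4 - 1214 is irreducible over Q. Hence [Q(α):Q] = 4.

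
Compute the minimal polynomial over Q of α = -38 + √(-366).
m_α(x) = x^2 + 76x + 1810

From α + 38 = √(-366), squaring gives (α + 38)^2 = -366, i.e. α^2 + 76α + 1444 = -366, so α^2 + 76α + 1810 = 0. The discriminant of x^2 + 76x + 1810 is (76)^2 - 4·(1810) = 5776 - 7240 = -1464, and 4·(-366) is not a perfect square in Q since -366 is squarefree and ≠ 1. Hence x^2 + 76x + 1810 is irreducible over Q and is the minimal polynomial of α.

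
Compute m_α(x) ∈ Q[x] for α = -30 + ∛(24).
m_α(x) = x^3 + 90x^2 + 2700x + 26976

Set β = α + 30 = ∛(24), so β^3 = 24. Then (α + 30)^3 - 24 = 0, i.e. α is a root of g(x) = (x + 30)^3 - 24 = x^3 + 90x^2 + 2700x + 26976. Since g(x) = h(x + 30) where h(x) = x^3 - 24, and h is irreducible over Q (because 24 is not a perfect cube, so h has no rational root, and a monic cubic with no rational root is irreducible), g is also irreducible (irreducibility is preserved under the substitution x → x + 30). Hence m_α(x) = x^3 + 90x^2 + 2700x + 26976.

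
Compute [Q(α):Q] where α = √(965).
[Q(α):Q] = 2

[Q(α):Q] equals the degree of the minimal polynomial of α. Here α^2 = 965 and x^2 - 965 is irreducible (d = 965 is squarefree, ≠ 1, hence not a square), so deg(m_α) = 2. Thus [Q(α):Q] = 2.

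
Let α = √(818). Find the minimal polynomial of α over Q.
m_α(x) = x^2 - 818

α satisfies α^2 - 818 = 0, so x^2 - 818 annihilates α. Since d = 818 is squarefree and ≠ 1, it is not a perfect square in Q, so x^2 - 818 has no rational root and is therefore irreducible over Q (a degree-2 polynomial over a field is irreducible iff it has no root). Hence m_α(x) = x^2 - 818.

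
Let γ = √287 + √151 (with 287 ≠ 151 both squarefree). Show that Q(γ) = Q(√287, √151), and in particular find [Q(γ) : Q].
[Q(γ) : Q] = 4 (equivalently, Q(γ) = Q(√287, √151))

Obviously Q(γ) ⊆ Q(√287, √151), and [Q(√287, √151):Q] = 4 (since 287, 151 are distinct squarefree integers > 1 with 43337 not a perfect square). To show equality we compute the minimal polynomial of γ. From γ = √287 + √151: γ^2 = 287 + 2√(43337) + 151 = 438 + 2√(43337), so γ^2 - 438 = 2√(43337); squaring, (γ^2 - 438)^2 = 4·43337, i.e. γ^4 - 876γ^2 + 191844 - 173348 = 0, i.e. γ^4 - 876γ^2 + 18496 = 0. So γ is a root of x^4 - 876x^2 + 18496. This polynomial is irreducible over Q: it has no rational root (each ±√287 ± √151 is irrational), and any factorization into two quadratics over Q would force √(43337) ∈ Q (pairing opposite roots) or √287, √151 ∈ Q (other pairings), all impossible. Hence [Q(γ):Q] = 4 = [Q(√287, √151):Q], so Q(γ) = Q(√287, √151).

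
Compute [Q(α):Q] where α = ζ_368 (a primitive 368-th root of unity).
[Q(α):Q] = 176

The minimal polynomial of ζ_368 over Q is the 368-th cyclotomic polynomial Φ_368(x), which is irreducible over Q and has degree φ(368) = 176. Hence [Q(α):Q] = φ(368) = 176.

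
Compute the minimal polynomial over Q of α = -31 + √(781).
m_α(x) = x^2 + 62x + 180

From α + 31 = √(781), squaring gives (α + 31)^2 = 781, i.e. α^2 + 62α + 961 = 781, so α^2 + 62α + 180 = 0. The discriminant of x^2 + 62x + 180 is (62)^2 - 4·(180) = 3844 - 720 = 3124, and 4·(781) is not a perfect square in Q since 781 is squarefree and ≠ 1. Hence x^2 + 62x + 180 is irreducible over Q and is the minimal polynomial of α.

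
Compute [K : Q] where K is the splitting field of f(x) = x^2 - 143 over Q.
[K : Q] = 2

f(x) = x^2 - 143 factors as (x - √143)(x + √143). The splitting field is K = Q(√143). Since 143 is squarefree and > 1, it is not a perfect square, so x^2 - 143 is irreducible over Q and [Q(√143) : Q] = 2. Hence [K : Q] = 2.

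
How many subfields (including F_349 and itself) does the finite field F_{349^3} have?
F_{349^3} has 2 subfields

The subfields of F_{p^n} are exactly the fields F_{p^d} for d | n (each is the fixed field of the unique index-d subgroup of Gal(F_{p^n}/F_p) ≅ Z/nZ). The divisors of n = 3 are {1, 3}, giving 2 subfields: F_{349^1}, F_{349^3}.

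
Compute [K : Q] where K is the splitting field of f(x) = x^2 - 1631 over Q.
[K : Q] = 2

f(x) = x^2 - 1631 factors as (x - √1631)(x + √1631). The splitting field is K = Q(√1631). Since 1631 is squarefree and > 1, it is not a perfect square, so x^2 - 1631 is irreducible over Q and [Q(√1631) : Q] = 2. Hence [K : Q] = 2.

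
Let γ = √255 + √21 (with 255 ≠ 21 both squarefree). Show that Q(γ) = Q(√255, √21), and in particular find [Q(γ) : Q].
[Q(γ) : Q] = 4 (equivalently, Q(γ) = Q(√255, √21))

Obviously Q(γ) ⊆ Q(√255, √21), and [Q(√255, √21):Q] = 4 (since 255, 21 are distinct squarefree integers > 1 with 5355 not a perfect square). To show equality we compute the minimal polynomial of γ. From γ = √255 + √21: γ^2 = 255 + 2√(5355) + 21 = 276 + 2√(5355), so γ^2 - 276 = 2√(5355); squaring, (γ^2 - 276)^2 = 4·5355, i.e. γ^4 - 552γ^2 + 76176 - 21420 = 0, i.e. γ^4 - 552γ^2 + 54756 = 0. So γ is a root of x^4 - 552x^2 + 54756. This polynomial is irreducible over Q: it has no rational root (each ±√255 ± √21 is irrational), and any factorization into two quadratics over Q would force √(5355) ∈ Q (pairing opposite roots) or √255, √21 ∈ Q (other pairings), all impossible. Hence [Q(γ):Q] = 4 = [Q(√255, √21):Q], so Q(γ) = Q(√255, √21).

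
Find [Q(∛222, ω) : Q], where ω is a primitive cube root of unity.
[Q(∛222, ω) : Q] = 6

[Q(∛222):Q] = 3 (min poly x^3 - 222, irreducible since 222 is not a perfect cube). [Q(ω):Q] = 2 (min poly x^2 + x + 1). Since Q(∛222) ⊂ R and ω ∉ R, we have ω ∉ Q(∛222), so x^2 + x + 1 remains irreducible over Q(∛222) and [Q(∛222, ω) : Q(∛222)] = 2. By the tower law, [Q(∛222, ω) : Q] = 3 · 2 = 6. (In fact Q(∛222, ω) is the splitting field of x^3 - 222 over Q.)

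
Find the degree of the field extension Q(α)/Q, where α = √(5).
[Q(α):Q] = 2

[Q(α):Q] equals the degree of the minimal polynomial of α. Here α^2 = 5 and x^2 - 5 is irreducible (d = 5 is squarefree, ≠ 1, hence not a square), so deg(m_α) = 2. Thus [Q(α):Q] = 2.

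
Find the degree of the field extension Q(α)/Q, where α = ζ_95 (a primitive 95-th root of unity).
[Q(α):Q] = 72

The minimal polynomial of ζ_95 over Q is the 95-th cyclotomic polynomial Φ_95(x), which is irreducible over Q and has degree φ(95) = 72. Hence [Q(α):Q] = φ(95) = 72.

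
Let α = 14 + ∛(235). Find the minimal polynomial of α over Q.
m_α(x) = x^3 - 42x^2 + 588x - 2979

Set β = α - 14 = ∛(235), so β^3 = 235. Then (α - 14)^3 - 235 = 0, i.e. α is a root of g(x) = (x - 14)^3 - 235 = x^3 - 42x^2 + 588x - 2979. Since g(x) = h(x - 14) where h(x) = x^3 - 235, and h is irreducible over Q (because 235 is not a perfect cube, so h has no rational root, and a monic cubic with no rational root is irreducible), g is also irreducible (irreducibility is preserved under the substitution x → x - 14). Hence m_α(x) = x^3 - 42x^2 + 588x - 2979.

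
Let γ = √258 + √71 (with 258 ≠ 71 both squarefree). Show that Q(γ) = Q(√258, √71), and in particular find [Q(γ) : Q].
[Q(γ) : Q] = 4 (equivalently, Q(γ) = Q(√258, √71))

Obviously Q(γ) ⊆ Q(√258, √71), and [Q(√258, √71):Q] = 4 (since 258, 71 are distinct squarefree integers > 1 with 18318 not a perfect square). To show equality we compute the minimal polynomial of γ. From γ = √258 + √71: γ^2 = 258 + 2√(18318) + 71 = 329 + 2√(18318), so γ^2 - 329 = 2√(18318); squaring, (γ^2 - 329)^2 = 4·18318, i.e. γ^4 - 658γ^2 + 108241 - 73272 = 0, i.e. γ^4 - 658γ^2 + 34969 = 0. So γ is a root of x^4 - 658x^2 + 34969. This polynomial is irreducible over Q: it has no rational root (each ±√258 ± √71 is irrational), and any factorization into two quadratics over Q would force √(18318) ∈ Q (pairing opposite roots) or √258, √71 ∈ Q (other pairings), all impossible. Hence [Q(γ):Q] = 4 = [Q(√258, √71):Q], so Q(γ) = Q(√258, √71).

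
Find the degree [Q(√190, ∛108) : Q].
[Q(√190, ∛108) : Q] = 6

Let L = Q(√190, ∛108). Since Q(√190) ⊂ L and [Q(√190):Q] = 2, the tower law gives 2 | [L:Q]. Likewise Q(∛108) ⊂ L with [Q(∛108):Q] = 3 (because 108 is not a perfect cube), so 3 | [L:Q]. As gcd(2,3) = 1, [L:Q] is divisible by 6. Conversely L is generated over Q by √190 and ∛108, so [L:Q] ≤ 2·3 = 6. Therefore [Q(√190, ∛108) : Q] = 6.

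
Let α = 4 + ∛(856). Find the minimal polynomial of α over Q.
m_α(x) = x^3 - 12x^2 + 48x - 920

Set β = α - 4 = ∛(856), so β^3 = 856. Then (α - 4)^3 - 856 = 0, i.e. α is a root of g(x) = (x - 4)^3 - 856 = x^3 - 12x^2 + 48x - 920. Since g(x) = h(x - 4) where h(x) = x^3 - 856, and h is irreducible over Q (because 856 is not a perfect cube, so h has no rational root, and a monic cubic with no rational root is irreducible), g is also irreducible (irreducibility is preserved under the substitution x → x - 4). Hence m_α(x) = x^3 - 12x^2 + 48x - 920.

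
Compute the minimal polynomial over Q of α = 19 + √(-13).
m_α(x) = x^2 - 38x + 374

From α - 19 = √(-13), squaring gives (α - 19)^2 = -13, i.e. α^2 - 38α + 361 = -13, so α^2 - 38α + 374 = 0. The discriminant of x^2 - 38x + 374 is (-38)^2 - 4·(374) = 1444 - 1496 = -52, and 4·(-13) is not a perfect square in Q since -13 is squarefree and ≠ 1. Hence x^2 - 38x + 374 is irreducible over Q and is the minimal polynomial of α.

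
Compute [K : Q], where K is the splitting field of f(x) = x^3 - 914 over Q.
[K : Q] = 6

The roots of x^3 - 914 are ∛914, ω∛914, ω^2∛914 where ω = e^(2πi/3) is a primitive cube root of unity, so K = Q(∛914, ω). Now [Q(∛914):Q] = 3 (since 914 is not a perfect cube, x^3 - 914 is irreducible) and [Q(ω):Q] = 2. Both 2 and 3 divide [K:Q], and [K:Q] ≤ 3·2 = 6, so [K:Q] = 6. (Equivalently: Q(∛914) ⊂ R but ω ∉ R, so [K : Q(∛914)] = 2.)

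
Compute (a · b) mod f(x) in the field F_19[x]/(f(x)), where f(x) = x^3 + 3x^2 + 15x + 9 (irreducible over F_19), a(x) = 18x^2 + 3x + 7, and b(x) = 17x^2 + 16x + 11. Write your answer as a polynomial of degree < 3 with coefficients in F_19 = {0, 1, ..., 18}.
a · b ≡ x^2 + 15x + 6 (mod f(x))

Multiply in F_19[x]: a(x)·b(x) = (18x^2 + 3x + 7)·(17x^2 + 16x + 11) = 2x^4 + 16x^3 + 4x^2 + 12x + 1. This has degree ≥ 3, so divide by f(x) over F_19: 2x^4 + 16x^3 + 4x^2 + 12x + 1 = (2x + 10)·(x^3 + 3x^2 + 15x + 9) + (x^2 + 15x + 6). Hence a·b ≡ x^2 + 15x + 6 (mod f). (F_19[x]/(f) is a field with 19^3 = 6859 elements since f is irreducible of degree 3.)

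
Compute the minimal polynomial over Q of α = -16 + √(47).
m_α(x) = x^2 + 32x + 209

From α + 16 = √(47), squaring gives (α + 16)^2 = 47, i.e. α^2 + 32α + 256 = 47, so α^2 + 32α + 209 = 0. The discriminant of x^2 + 32x + 209 is (32)^2 - 4·(209) = 1024 - 836 = 188, and 4·(47) is not a perfect square in Q since 47 is squarefree and ≠ 1. Hence x^2 + 32x + 209 is irreducible over Q and is the minimal polynomial of α.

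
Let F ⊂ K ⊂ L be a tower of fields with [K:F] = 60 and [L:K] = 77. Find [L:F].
[L:F] = 4620

The tower law says that for any tower of field extensions F ⊂ K ⊂ L with finite degrees, [L:F] = [L:K] · [K:F]. Here this gives [L:F] = 77 · 60 = 4620.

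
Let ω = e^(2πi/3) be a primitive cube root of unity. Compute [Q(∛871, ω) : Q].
[Q(∛871, ω) : Q] = 6

[Q(∛871):Q] = 3 (min poly x^3 - 871, irreducible since 871 is not a perfect cube). [Q(ω):Q] = 2 (min poly x^2 + x + 1). Since Q(∛871) ⊂ R and ω ∉ R, we have ω ∉ Q(∛871), so x^2 + x + 1 remains irreducible over Q(∛871) and [Q(∛871, ω) : Q(∛871)] = 2. By the tower law, [Q(∛871, ω) : Q] = 3 · 2 = 6. (In fact Q(∛871, ω) is the splitting field of x^3 - 871 over Q.)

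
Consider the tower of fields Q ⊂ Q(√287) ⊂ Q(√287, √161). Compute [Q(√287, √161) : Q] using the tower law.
[Q(√287, √161) : Q] = 4

[Q(√287):Q] = 2 (min poly x^2 - 287, irreducible since 287 is squarefree > 1). For the top step, suppose √161 ∈ Q(√287), say √161 = c + d√287 with c, d ∈ Q. Squaring: 161 = c^2 + 287d^2 + 2cd√287. Since √287 ∉ Q this forces 2cd = 0. If d = 0 then √161 = c ∈ Q, contradicting 161 squarefree > 1. If c = 0 then 161 = 287d^2, so 287·161 = (287d)^2 is a perfect square in Q — but 287·161 = 46207 is not a perfect square (since 287 and 161 are distinct squarefree integers). Contradiction. Hence √161 ∉ Q(√287), so x^2 - 161 stays irreducible over Q(√287) and [Q(√287, √161) : Q(√287)] = 2. By the tower law, [Q(√287, √161) : Q] = 2 · 2 = 4.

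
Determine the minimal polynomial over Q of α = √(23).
m_α(x) = x^2 - 23

α satisfies α^2 - 23 = 0, so x^2 - 23 annihilates α. Since d = 23 is squarefree and ≠ 1, it is not a perfect square in Q, so x^2 - 23 has no rational root and is therefore irreducible over Q (a degree-2 polynomial over a field is irreducible iff it has no root). Hence m_α(x) = x^2 - 23.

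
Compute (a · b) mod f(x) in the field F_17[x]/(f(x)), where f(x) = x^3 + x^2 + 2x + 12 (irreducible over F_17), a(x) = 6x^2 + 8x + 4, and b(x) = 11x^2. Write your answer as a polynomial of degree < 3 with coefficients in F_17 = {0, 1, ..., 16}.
a · b ≡ 9x^2 + 14x + 8 (mod f(x))

Multiply in F_17[x]: a(x)·b(x) = (6x^2 + 8x + 4)·(11x^2) = 15x^4 + 3x^3 + 10x^2. This has degree ≥ 3, so divide by f(x) over F_17: 15x^4 + 3x^3 + 10x^2 = (15x + 5)·(x^3 + x^2 + 2x + 12) + (9x^2 + 14x + 8). Hence a·b ≡ 9x^2 + 14x + 8 (mod f). (F_17[x]/(f) is a field with 17^3 = 4913 elements since f is irreducible of degree 3.)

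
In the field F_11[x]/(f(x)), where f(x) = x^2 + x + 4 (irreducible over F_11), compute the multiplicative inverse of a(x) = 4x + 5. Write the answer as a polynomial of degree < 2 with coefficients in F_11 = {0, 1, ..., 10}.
a(x)^(-1) ≡ 6x + 4 (mod f(x))

Since f is irreducible over F_11, F_11[x]/(f) is a field and a(x) ≠ 0 has an inverse. Apply the extended Euclidean algorithm to f(x) and a(x) in F_11[x]: f(x) = (3x + 2)·a(x) + (5). The last nonzero remainder is the constant 5 = gcd(f, a) in F_11. Back-substituting through the division chain expresses 5 = s(x)·a(x) + t(x)·f(x) with s(x) ≡ 8x + 9 (mod f), so (8x + 9)·a(x) ≡ 5 (mod f). Multiplying by 5^(-1) ≡ 9 in F_11 gives a(x)^(-1) ≡ 9·(8x + 9) ≡ 6x + 4 (mod f). Check: (4x + 5)·(6x + 4) = 2x^2 + 2x + 9 ≡ 1 (mod x^2 + x + 4).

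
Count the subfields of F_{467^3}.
F_{467^3} has 2 subfields

The subfields of F_{p^n} are exactly the fields F_{p^d} for d | n (each is the fixed field of the unique index-d subgroup of Gal(F_{p^n}/F_p) ≅ Z/nZ). The divisors of n = 3 are {1, 3}, giving 2 subfields: F_{467^1}, F_{467^3}.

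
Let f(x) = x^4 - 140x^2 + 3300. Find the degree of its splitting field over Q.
[K : Q] = 4

Solving the quadratic in x^2: x^2 = (140 ± √(140^2 - 4·3300))/2 = (140 ± √6400)/2 = (140 ± 80)/2, giving x^2 = 110 or x^2 = 30. So f(x) = (x^2 - 110)(x^2 - 30) and the roots of f are ±√110, ±√30. Hence the splitting field is K = Q(√110, √30). Since 110 and 30 are distinct squarefree integers > 1, their product 3300 is not a perfect square, so √30 ∉ Q(√110). By the tower law [K:Q] = [Q(√110,√30):Q(√110)] · [Q(√110):Q] = 2 · 2 = 4.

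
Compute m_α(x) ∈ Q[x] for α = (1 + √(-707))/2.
m_α(x) = x^2 - x + 177

From 2α - 1 = √(-707), squaring gives (2α - 1)^2 = -707, i.e. 4α^2 - 4α + 1 = -707, so α^2 - α + (1 + 707)/4 = 0. Since -707 ≡ 1 (mod 4), (1 + 707)/4 = 177 ∈ Z. The polynomial x^2 - x + 177 has discriminant 1 - 4·(177) = -707, which is not a perfect square in Q (d = -707 is squarefree and ≠ 1), so x^2 - x + 177 is irreducible over Q. It is the minimal polynomial of α.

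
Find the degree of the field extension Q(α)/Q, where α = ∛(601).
[Q(α):Q] = 3

The minimal polynomial of α is x^3 - 601, irreducible over Q since 601 is not a perfect cube (so x^3 - 601 has no rational root). Hence [Q(α):Q] = deg(m_α) = 3.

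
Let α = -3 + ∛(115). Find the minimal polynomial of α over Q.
m_α(x) = x^3 + 9x^2 + 27x - 88

Set β = α + 3 = ∛(115), so β^3 = 115. Then (α + 3)^3 - 115 = 0, i.e. α is a root of g(x) = (x + 3)^3 - 115 = x^3 + 9x^2 + 27x - 88. Since g(x) = h(x + 3) where h(x) = x^3 - 115, and h is irreducible over Q (because 115 is not a perfect cube, so h has no rational root, and a monic cubic with no rational root is irreducible), g is also irreducible (irreducibility is preserved under the substitution x → x + 3). Hence m_α(x) = x^3 + 9x^2 + 27x - 88.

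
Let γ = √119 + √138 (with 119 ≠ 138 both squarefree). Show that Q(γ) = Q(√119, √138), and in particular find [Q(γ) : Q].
[Q(γ) : Q] = 4 (equivalently, Q(γ) = Q(√119, √138))

Obviously Q(γ) ⊆ Q(√119, √138), and [Q(√119, √138):Q] = 4 (since 119, 138 are distinct squarefree integers > 1 with 16422 not a perfect square). To show equality we compute the minimal polynomial of γ. From γ = √119 + √138: γ^2 = 119 + 2√(16422) + 138 = 257 + 2√(16422), so γ^2 - 257 = 2√(16422); squaring, (γ^2 - 257)^2 = 4·16422, i.e. γ^4 - 514γ^2 + 66049 - 65688 = 0, i.e. γ^4 - 514γ^2 + 361 = 0. So γ is a root of x^4 - 514x^2 + 361. This polynomial is irreducible over Q: it has no rational root (each ±√119 ± √138 is irrational), and any factorization into two quadratics over Q would force √(16422) ∈ Q (pairing opposite roots) or √119, √138 ∈ Q (other pairings), all impossible. Hence [Q(γ):Q] = 4 = [Q(√119, √138):Q], so Q(γ) = Q(√119, √138).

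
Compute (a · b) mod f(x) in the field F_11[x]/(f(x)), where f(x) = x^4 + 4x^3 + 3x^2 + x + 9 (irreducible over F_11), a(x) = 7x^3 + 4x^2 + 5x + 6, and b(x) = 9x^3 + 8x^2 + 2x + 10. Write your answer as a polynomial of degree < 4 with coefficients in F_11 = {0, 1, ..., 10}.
a · b ≡ 5x^3 + x^2 + 3x (mod f(x))

Multiply in F_11[x]: a(x)·b(x) = (7x^3 + 4x^2 + 5x + 6)·(9x^3 + 8x^2 + 2x + 10) = 8x^6 + 4x^5 + 3x^4 + 7x^3 + 10x^2 + 7x + 5. This has degree ≥ 4, so divide by f(x) over F_11: 8x^6 + 4x^5 + 3x^4 + 7x^3 + 10x^2 + 7x + 5 = (8x^2 + 5x + 3)·(x^4 + 4x^3 + 3x^2 + x + 9) + (5x^3 + x^2 + 3x). Hence a·b ≡ 5x^3 + x^2 + 3x (mod f). (F_11[x]/(f) is a field with 11^4 = 14641 elements since f is irreducible of degree 4.)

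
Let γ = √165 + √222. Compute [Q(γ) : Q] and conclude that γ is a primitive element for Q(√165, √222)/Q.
[Q(γ) : Q] = 4 (equivalently, Q(γ) = Q(√165, √222))

Obviously Q(γ) ⊆ Q(√165, √222), and [Q(√165, √222):Q] = 4 (since 165, 222 are distinct squarefree integers > 1 with 36630 not a perfect square). To show equality we compute the minimal polynomial of γ. From γ = √165 + √222: γ^2 = 165 + 2√(36630) + 222 = 387 + 2√(36630), so γ^2 - 387 = 2√(36630); squaring, (γ^2 - 387)^2 = 4·36630, i.e. γ^4 - 774γ^2 + 149769 - 146520 = 0, i.e. γ^4 - 774γ^2 + 3249 = 0. So γ is a root of x^4 - 774x^2 + 3249. This polynomial is irreducible over Q: it has no rational root (each ±√165 ± √222 is irrational), and any factorization into two quadratics over Q would force √(36630) ∈ Q (pairing opposite roots) or √165, √222 ∈ Q (other pairings), all impossible. Hence [Q(γ):Q] = 4 = [Q(√165, √222):Q], so Q(γ) = Q(√165, √222).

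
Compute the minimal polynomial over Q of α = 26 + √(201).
m_α(x) = x^2 - 52x + 475

From α - 26 = √(201), squaring gives (α - 26)^2 = 201, i.e. α^2 - 52α + 676 = 201, so α^2 - 52α + 475 = 0. The discriminant of x^2 - 52x + 475 is (-52)^2 - 4·(475) = 2704 - 1900 = 804, and 4·(201) is not a perfect square in Q since 201 is squarefree and ≠ 1. Hence x^2 - 52x + 475 is irreducible over Q and is the minimal polynomial of α.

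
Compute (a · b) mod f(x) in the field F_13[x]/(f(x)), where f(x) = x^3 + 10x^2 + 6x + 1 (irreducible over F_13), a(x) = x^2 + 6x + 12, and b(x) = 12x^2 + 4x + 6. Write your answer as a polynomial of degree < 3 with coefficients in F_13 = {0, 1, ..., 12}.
a · b ≡ 9x^2 + 11x + 12 (mod f(x))

Multiply in F_13[x]: a(x)·b(x) = (x^2 + 6x + 12)·(12x^2 + 4x + 6) = 12x^4 + 11x^3 + 5x^2 + 6x + 7. This has degree ≥ 3, so divide by f(x) over F_13: 12x^4 + 11x^3 + 5x^2 + 6x + 7 = (12x + 8)·(x^3 + 10x^2 + 6x + 1) + (9x^2 + 11x + 12). Hence a·b ≡ 9x^2 + 11x + 12 (mod f). (F_13[x]/(f) is a field with 13^3 = 2197 elements since f is irreducible of degree 3.)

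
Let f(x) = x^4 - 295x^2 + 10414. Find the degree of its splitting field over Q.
[K : Q] = 4

Solving the quadratic in x^2: x^2 = (295 ± √(295^2 - 4·10414))/2 = (295 ± √45369)/2 = (295 ± 213)/2, giving x^2 = 41 or x^2 = 254. So f(x) = (x^2 - 41)(x^2 - 254) and the roots of f are ±√41, ±√254. Hence the splitting field is K = Q(√41, √254). Since 41 and 254 are distinct squarefree integers > 1, their product 10414 is not a perfect square, so √254 ∉ Q(√41). By the tower law [K:Q] = [Q(√41,√254):Q(√41)] · [Q(√41):Q] = 2 · 2 = 4.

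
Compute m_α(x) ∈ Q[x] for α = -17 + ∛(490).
m_α(x) = x^3 + 51x^2 + 867x + 4423

Set β = α + 17 = ∛(490), so β^3 = 490. Then (α + 17)^3 - 490 = 0, i.e. α is a root of g(x) = (x + 17)^3 - 490 = x^3 + 51x^2 + 867x + 4423. Since g(x) = h(x + 17) where h(x) = x^3 - 490, and h is irreducible over Q (because 490 is not a perfect cube, so h has no rational root, and a monic cubic with no rational root is irreducible), g is also irreducible (irreducibility is preserved under the substitution x → x + 17). Hence m_α(x) = x^3 + 51x^2 + 867x + 4423.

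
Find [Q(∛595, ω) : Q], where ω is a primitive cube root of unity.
[Q(∛595, ω) : Q] = 6

[Q(∛595):Q] = 3 (min poly x^3 - 595, irreducible since 595 is not a perfect cube). [Q(ω):Q] = 2 (min poly x^2 + x + 1). Since Q(∛595) ⊂ R and ω ∉ R, we have ω ∉ Q(∛595), so x^2 + x + 1 remains irreducible over Q(∛595) and [Q(∛595, ω) : Q(∛595)] = 2. By the tower law, [Q(∛595, ω) : Q] = 3 · 2 = 6. (In fact Q(∛595, ω) is the splitting field of x^3 - 595 over Q.)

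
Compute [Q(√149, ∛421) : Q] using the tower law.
[Q(√149, ∛421) : Q] = 6

Let L = Q(√149, ∛421). Since Q(√149) ⊂ L and [Q(√149):Q] = 2, the tower law gives 2 | [L:Q]. Likewise Q(∛421) ⊂ L with [Q(∛421):Q] = 3 (because 421 is not a perfect cube), so 3 | [L:Q]. As gcd(2,3) = 1, [L:Q] is divisible by 6. Conversely L is generated over Q by √149 and ∛421, so [L:Q] ≤ 2·3 = 6. Therefore [Q(√149, ∛421) : Q] = 6.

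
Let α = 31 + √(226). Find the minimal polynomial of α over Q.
m_α(x) = x^2 - 62x + 735

From α - 31 = √(226), squaring gives (α - 31)^2 = 226, i.e. α^2 - 62α + 961 = 226, so α^2 - 62α + 735 = 0. The discriminant of x^2 - 62x + 735 is (-62)^2 - 4·(735) = 3844 - 2940 = 904, and 4·(226) is not a perfect square in Q since 226 is squarefree and ≠ 1. Hence x^2 - 62x + 735 is irreducible over Q and is the minimal polynomial of α.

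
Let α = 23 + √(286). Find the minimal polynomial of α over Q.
m_α(x) = x^2 - 46x + 243

From α - 23 = √(286), squaring gives (α - 23)^2 = 286, i.e. α^2 - 46α + 529 = 286, so α^2 - 46α + 243 = 0. The discriminant of x^2 - 46x + 243 is (-46)^2 - 4·(243) = 2116 - 972 = 1144, and 4·(286) is not a perfect square in Q since 286 is squarefree and ≠ 1. Hence x^2 - 46x + 243 is irreducible over Q and is the minimal polynomial of α.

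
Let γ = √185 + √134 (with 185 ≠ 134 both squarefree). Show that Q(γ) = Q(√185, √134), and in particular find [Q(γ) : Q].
[Q(γ) : Q] = 4 (equivalently, Q(γ) = Q(√185, √134))

Obviously Q(γ) ⊆ Q(√185, √134), and [Q(√185, √134):Q] = 4 (since 185, 134 are distinct squarefree integers > 1 with 24790 not a perfect square). To show equality we compute the minimal polynomial of γ. From γ = √185 + √134: γ^2 = 185 + 2√(24790) + 134 = 319 + 2√(24790), so γ^2 - 319 = 2√(24790); squaring, (γ^2 - 319)^2 = 4·24790, i.e. γ^4 - 638γ^2 + 101761 - 99160 = 0, i.e. γ^4 - 638γ^2 + 2601 = 0. So γ is a root of x^4 - 638x^2 + 2601. This polynomial is irreducible over Q: it has no rational root (each ±√185 ± √134 is irrational), and any factorization into two quadratics over Q would force √(24790) ∈ Q (pairing opposite roots) or √185, √134 ∈ Q (other pairings), all impossible. Hence [Q(γ):Q] = 4 = [Q(√185, √134):Q], so Q(γ) = Q(√185, √134).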